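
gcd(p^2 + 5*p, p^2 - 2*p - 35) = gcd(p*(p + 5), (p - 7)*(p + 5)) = p + 5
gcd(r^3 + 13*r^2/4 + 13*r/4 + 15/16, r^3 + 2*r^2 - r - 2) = 1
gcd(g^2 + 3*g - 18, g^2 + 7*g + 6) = g + 6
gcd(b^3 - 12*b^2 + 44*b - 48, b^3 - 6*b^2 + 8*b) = b^2 - 6*b + 8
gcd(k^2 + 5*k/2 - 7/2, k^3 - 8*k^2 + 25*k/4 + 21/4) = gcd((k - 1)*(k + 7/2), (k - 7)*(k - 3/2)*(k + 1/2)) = 1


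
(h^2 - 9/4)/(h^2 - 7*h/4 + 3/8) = 2*(2*h + 3)/(4*h - 1)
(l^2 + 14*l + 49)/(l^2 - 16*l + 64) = (l^2 + 14*l + 49)/(l^2 - 16*l + 64)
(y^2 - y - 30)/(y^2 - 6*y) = (y + 5)/y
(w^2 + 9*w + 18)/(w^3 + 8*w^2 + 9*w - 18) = 1/(w - 1)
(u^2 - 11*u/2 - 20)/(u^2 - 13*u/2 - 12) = (2*u + 5)/(2*u + 3)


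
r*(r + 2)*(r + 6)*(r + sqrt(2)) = r^4 + sqrt(2)*r^3 + 8*r^3 + 8*sqrt(2)*r^2 + 12*r^2 + 12*sqrt(2)*r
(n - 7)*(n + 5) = n^2 - 2*n - 35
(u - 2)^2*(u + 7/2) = u^3 - u^2/2 - 10*u + 14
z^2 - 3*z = z*(z - 3)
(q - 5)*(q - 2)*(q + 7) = q^3 - 39*q + 70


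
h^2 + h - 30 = (h - 5)*(h + 6)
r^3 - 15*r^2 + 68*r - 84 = (r - 7)*(r - 6)*(r - 2)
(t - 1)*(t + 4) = t^2 + 3*t - 4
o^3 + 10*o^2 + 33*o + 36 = (o + 3)^2*(o + 4)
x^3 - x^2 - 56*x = x*(x - 8)*(x + 7)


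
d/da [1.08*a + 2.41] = 1.08000000000000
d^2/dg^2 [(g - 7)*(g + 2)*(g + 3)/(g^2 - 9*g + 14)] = 40/(g^3 - 6*g^2 + 12*g - 8)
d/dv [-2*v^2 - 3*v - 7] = -4*v - 3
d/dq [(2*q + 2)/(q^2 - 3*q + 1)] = 2*(-q^2 - 2*q + 4)/(q^4 - 6*q^3 + 11*q^2 - 6*q + 1)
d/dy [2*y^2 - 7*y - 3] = 4*y - 7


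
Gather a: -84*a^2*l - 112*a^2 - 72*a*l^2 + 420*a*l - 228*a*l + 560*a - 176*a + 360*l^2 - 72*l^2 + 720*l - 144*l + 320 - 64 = a^2*(-84*l - 112) + a*(-72*l^2 + 192*l + 384) + 288*l^2 + 576*l + 256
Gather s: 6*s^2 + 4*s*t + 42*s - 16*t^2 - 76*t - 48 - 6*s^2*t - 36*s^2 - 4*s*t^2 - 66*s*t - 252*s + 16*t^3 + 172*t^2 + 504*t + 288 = s^2*(-6*t - 30) + s*(-4*t^2 - 62*t - 210) + 16*t^3 + 156*t^2 + 428*t + 240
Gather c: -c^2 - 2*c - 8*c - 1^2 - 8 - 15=-c^2 - 10*c - 24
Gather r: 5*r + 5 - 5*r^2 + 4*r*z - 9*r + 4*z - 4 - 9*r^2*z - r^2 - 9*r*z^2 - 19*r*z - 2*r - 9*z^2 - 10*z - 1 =r^2*(-9*z - 6) + r*(-9*z^2 - 15*z - 6) - 9*z^2 - 6*z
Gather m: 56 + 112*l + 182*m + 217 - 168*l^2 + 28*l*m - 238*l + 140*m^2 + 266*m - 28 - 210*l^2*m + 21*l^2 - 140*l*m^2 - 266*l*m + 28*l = -147*l^2 - 98*l + m^2*(140 - 140*l) + m*(-210*l^2 - 238*l + 448) + 245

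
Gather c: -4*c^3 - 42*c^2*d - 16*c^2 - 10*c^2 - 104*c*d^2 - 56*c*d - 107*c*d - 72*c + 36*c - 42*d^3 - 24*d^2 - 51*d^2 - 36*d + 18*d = -4*c^3 + c^2*(-42*d - 26) + c*(-104*d^2 - 163*d - 36) - 42*d^3 - 75*d^2 - 18*d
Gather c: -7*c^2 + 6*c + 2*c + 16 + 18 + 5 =-7*c^2 + 8*c + 39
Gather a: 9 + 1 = 10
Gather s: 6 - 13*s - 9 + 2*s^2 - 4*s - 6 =2*s^2 - 17*s - 9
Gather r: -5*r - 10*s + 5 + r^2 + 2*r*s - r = r^2 + r*(2*s - 6) - 10*s + 5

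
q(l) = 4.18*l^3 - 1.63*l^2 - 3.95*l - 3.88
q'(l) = 12.54*l^2 - 3.26*l - 3.95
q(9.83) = 3770.21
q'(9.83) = 1175.73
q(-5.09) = -577.23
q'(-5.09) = 337.53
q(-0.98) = -5.51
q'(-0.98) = 11.29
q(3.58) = 152.88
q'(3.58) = 145.10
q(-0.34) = -2.89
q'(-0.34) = -1.39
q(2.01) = 15.54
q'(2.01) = 40.16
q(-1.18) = -8.36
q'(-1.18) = 17.36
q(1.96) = 13.59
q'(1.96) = 37.83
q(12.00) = 6937.04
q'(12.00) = 1762.69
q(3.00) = 82.46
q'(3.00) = 99.13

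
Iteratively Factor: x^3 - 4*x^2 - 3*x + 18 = (x - 3)*(x^2 - x - 6) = (x - 3)^2*(x + 2)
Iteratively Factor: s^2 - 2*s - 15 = (s - 5)*(s + 3)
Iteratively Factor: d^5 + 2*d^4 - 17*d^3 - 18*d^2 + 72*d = (d)*(d^4 + 2*d^3 - 17*d^2 - 18*d + 72) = d*(d + 4)*(d^3 - 2*d^2 - 9*d + 18) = d*(d - 2)*(d + 4)*(d^2 - 9) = d*(d - 2)*(d + 3)*(d + 4)*(d - 3)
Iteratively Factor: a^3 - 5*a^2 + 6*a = (a - 2)*(a^2 - 3*a) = a*(a - 2)*(a - 3)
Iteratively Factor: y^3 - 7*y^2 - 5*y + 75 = (y + 3)*(y^2 - 10*y + 25) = (y - 5)*(y + 3)*(y - 5)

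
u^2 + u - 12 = (u - 3)*(u + 4)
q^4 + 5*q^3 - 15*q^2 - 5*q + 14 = (q - 2)*(q - 1)*(q + 1)*(q + 7)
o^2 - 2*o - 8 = (o - 4)*(o + 2)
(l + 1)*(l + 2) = l^2 + 3*l + 2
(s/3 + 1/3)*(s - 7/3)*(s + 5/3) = s^3/3 + s^2/9 - 41*s/27 - 35/27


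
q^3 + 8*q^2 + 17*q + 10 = (q + 1)*(q + 2)*(q + 5)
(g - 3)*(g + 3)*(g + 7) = g^3 + 7*g^2 - 9*g - 63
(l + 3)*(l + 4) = l^2 + 7*l + 12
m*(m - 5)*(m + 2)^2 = m^4 - m^3 - 16*m^2 - 20*m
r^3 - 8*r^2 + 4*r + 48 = (r - 6)*(r - 4)*(r + 2)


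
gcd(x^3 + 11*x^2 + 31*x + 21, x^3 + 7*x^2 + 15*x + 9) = x^2 + 4*x + 3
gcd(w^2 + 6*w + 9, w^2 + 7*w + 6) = 1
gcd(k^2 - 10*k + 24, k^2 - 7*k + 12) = k - 4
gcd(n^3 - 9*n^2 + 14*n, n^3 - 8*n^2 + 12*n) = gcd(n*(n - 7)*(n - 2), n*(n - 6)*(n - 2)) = n^2 - 2*n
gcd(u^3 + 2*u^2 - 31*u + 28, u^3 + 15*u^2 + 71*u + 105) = u + 7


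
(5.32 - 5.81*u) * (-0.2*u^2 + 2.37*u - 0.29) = 1.162*u^3 - 14.8337*u^2 + 14.2933*u - 1.5428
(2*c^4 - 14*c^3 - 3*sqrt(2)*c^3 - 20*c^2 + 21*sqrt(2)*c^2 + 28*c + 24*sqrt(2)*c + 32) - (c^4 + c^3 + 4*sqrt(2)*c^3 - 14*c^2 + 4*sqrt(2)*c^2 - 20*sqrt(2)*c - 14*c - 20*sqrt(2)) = c^4 - 15*c^3 - 7*sqrt(2)*c^3 - 6*c^2 + 17*sqrt(2)*c^2 + 42*c + 44*sqrt(2)*c + 20*sqrt(2) + 32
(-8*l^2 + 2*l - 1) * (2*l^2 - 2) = -16*l^4 + 4*l^3 + 14*l^2 - 4*l + 2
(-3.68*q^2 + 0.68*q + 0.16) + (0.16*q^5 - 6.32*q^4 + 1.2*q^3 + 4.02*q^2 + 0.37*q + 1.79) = 0.16*q^5 - 6.32*q^4 + 1.2*q^3 + 0.339999999999999*q^2 + 1.05*q + 1.95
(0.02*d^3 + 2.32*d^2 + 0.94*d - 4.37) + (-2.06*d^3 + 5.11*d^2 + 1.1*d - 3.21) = -2.04*d^3 + 7.43*d^2 + 2.04*d - 7.58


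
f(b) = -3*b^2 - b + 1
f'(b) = -6*b - 1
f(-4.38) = -52.17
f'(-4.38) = 25.28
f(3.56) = -40.58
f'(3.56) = -22.36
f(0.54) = -0.41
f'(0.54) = -4.24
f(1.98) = -12.74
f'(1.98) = -12.88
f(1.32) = -5.55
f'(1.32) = -8.92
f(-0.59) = 0.55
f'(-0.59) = 2.54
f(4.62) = -67.65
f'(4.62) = -28.72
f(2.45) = -19.46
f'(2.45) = -15.70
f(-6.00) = -101.00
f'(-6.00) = 35.00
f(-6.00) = -101.00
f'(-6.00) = 35.00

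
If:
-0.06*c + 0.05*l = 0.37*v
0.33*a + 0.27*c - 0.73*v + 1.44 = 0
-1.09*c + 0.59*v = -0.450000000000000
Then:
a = 1.76925215457326*v - 4.70141784820684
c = 0.541284403669725*v + 0.412844036697248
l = 8.04954128440367*v + 0.495412844036697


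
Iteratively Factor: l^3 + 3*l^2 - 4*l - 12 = (l + 2)*(l^2 + l - 6) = (l + 2)*(l + 3)*(l - 2)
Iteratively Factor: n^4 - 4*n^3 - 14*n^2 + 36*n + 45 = (n + 3)*(n^3 - 7*n^2 + 7*n + 15) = (n + 1)*(n + 3)*(n^2 - 8*n + 15) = (n - 3)*(n + 1)*(n + 3)*(n - 5)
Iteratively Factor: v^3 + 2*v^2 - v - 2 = (v + 2)*(v^2 - 1) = (v - 1)*(v + 2)*(v + 1)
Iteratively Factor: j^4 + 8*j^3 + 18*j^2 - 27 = (j - 1)*(j^3 + 9*j^2 + 27*j + 27) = (j - 1)*(j + 3)*(j^2 + 6*j + 9) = (j - 1)*(j + 3)^2*(j + 3)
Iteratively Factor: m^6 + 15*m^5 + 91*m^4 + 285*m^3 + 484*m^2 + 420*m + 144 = (m + 2)*(m^5 + 13*m^4 + 65*m^3 + 155*m^2 + 174*m + 72) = (m + 2)*(m + 3)*(m^4 + 10*m^3 + 35*m^2 + 50*m + 24) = (m + 2)^2*(m + 3)*(m^3 + 8*m^2 + 19*m + 12) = (m + 2)^2*(m + 3)^2*(m^2 + 5*m + 4) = (m + 2)^2*(m + 3)^2*(m + 4)*(m + 1)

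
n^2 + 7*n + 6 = (n + 1)*(n + 6)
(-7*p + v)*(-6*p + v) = 42*p^2 - 13*p*v + v^2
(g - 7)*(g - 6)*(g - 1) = g^3 - 14*g^2 + 55*g - 42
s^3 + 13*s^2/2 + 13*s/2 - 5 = (s - 1/2)*(s + 2)*(s + 5)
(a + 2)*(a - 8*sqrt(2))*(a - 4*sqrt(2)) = a^3 - 12*sqrt(2)*a^2 + 2*a^2 - 24*sqrt(2)*a + 64*a + 128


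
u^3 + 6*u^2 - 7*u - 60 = (u - 3)*(u + 4)*(u + 5)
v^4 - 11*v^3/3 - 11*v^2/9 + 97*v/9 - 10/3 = (v - 3)*(v - 2)*(v - 1/3)*(v + 5/3)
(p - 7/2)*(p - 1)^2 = p^3 - 11*p^2/2 + 8*p - 7/2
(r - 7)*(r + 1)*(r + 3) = r^3 - 3*r^2 - 25*r - 21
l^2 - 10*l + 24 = (l - 6)*(l - 4)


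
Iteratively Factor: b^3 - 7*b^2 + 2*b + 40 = (b - 5)*(b^2 - 2*b - 8) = (b - 5)*(b - 4)*(b + 2)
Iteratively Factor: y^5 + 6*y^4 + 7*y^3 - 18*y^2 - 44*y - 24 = (y + 1)*(y^4 + 5*y^3 + 2*y^2 - 20*y - 24) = (y + 1)*(y + 3)*(y^3 + 2*y^2 - 4*y - 8) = (y + 1)*(y + 2)*(y + 3)*(y^2 - 4) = (y + 1)*(y + 2)^2*(y + 3)*(y - 2)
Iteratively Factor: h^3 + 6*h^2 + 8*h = (h + 4)*(h^2 + 2*h) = h*(h + 4)*(h + 2)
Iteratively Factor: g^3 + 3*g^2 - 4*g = (g + 4)*(g^2 - g) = g*(g + 4)*(g - 1)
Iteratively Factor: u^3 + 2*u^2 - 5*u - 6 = (u - 2)*(u^2 + 4*u + 3) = (u - 2)*(u + 1)*(u + 3)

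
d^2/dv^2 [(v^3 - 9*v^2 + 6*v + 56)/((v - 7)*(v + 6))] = 80/(v^3 + 18*v^2 + 108*v + 216)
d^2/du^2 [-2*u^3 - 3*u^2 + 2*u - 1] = -12*u - 6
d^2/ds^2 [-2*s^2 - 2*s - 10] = -4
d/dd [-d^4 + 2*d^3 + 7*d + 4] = -4*d^3 + 6*d^2 + 7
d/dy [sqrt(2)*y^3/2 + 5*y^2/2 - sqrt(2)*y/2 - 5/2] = 3*sqrt(2)*y^2/2 + 5*y - sqrt(2)/2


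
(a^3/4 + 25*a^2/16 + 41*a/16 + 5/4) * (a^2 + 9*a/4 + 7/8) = a^5/4 + 17*a^4/8 + 403*a^3/64 + 1073*a^2/128 + 647*a/128 + 35/32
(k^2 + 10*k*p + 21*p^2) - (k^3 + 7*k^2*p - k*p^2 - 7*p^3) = -k^3 - 7*k^2*p + k^2 + k*p^2 + 10*k*p + 7*p^3 + 21*p^2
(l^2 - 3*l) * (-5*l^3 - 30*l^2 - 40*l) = -5*l^5 - 15*l^4 + 50*l^3 + 120*l^2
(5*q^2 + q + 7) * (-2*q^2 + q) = -10*q^4 + 3*q^3 - 13*q^2 + 7*q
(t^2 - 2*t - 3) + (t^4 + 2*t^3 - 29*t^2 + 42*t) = t^4 + 2*t^3 - 28*t^2 + 40*t - 3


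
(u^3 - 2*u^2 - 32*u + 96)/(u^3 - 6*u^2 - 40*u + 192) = (u - 4)/(u - 8)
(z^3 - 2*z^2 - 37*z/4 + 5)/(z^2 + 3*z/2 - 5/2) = (z^2 - 9*z/2 + 2)/(z - 1)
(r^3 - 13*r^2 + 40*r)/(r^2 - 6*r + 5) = r*(r - 8)/(r - 1)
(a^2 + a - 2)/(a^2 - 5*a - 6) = (-a^2 - a + 2)/(-a^2 + 5*a + 6)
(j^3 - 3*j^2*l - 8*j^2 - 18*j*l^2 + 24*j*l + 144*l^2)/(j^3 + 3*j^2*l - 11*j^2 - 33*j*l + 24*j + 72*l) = (j - 6*l)/(j - 3)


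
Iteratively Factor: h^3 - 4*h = (h - 2)*(h^2 + 2*h) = (h - 2)*(h + 2)*(h)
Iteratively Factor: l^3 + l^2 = (l + 1)*(l^2) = l*(l + 1)*(l)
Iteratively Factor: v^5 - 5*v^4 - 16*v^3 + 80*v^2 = (v + 4)*(v^4 - 9*v^3 + 20*v^2) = v*(v + 4)*(v^3 - 9*v^2 + 20*v) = v^2*(v + 4)*(v^2 - 9*v + 20) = v^2*(v - 5)*(v + 4)*(v - 4)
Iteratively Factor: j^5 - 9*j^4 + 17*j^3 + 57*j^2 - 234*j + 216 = (j - 4)*(j^4 - 5*j^3 - 3*j^2 + 45*j - 54) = (j - 4)*(j + 3)*(j^3 - 8*j^2 + 21*j - 18) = (j - 4)*(j - 2)*(j + 3)*(j^2 - 6*j + 9) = (j - 4)*(j - 3)*(j - 2)*(j + 3)*(j - 3)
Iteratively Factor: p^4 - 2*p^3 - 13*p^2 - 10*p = (p)*(p^3 - 2*p^2 - 13*p - 10) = p*(p + 2)*(p^2 - 4*p - 5) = p*(p - 5)*(p + 2)*(p + 1)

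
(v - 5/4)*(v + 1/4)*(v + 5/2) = v^3 + 3*v^2/2 - 45*v/16 - 25/32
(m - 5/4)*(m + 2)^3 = m^4 + 19*m^3/4 + 9*m^2/2 - 7*m - 10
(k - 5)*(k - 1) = k^2 - 6*k + 5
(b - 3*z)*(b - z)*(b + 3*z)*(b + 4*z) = b^4 + 3*b^3*z - 13*b^2*z^2 - 27*b*z^3 + 36*z^4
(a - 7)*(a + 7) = a^2 - 49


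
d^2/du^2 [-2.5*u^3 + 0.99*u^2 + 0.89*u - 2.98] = 1.98 - 15.0*u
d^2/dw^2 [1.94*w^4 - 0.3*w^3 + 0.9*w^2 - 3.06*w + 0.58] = 23.28*w^2 - 1.8*w + 1.8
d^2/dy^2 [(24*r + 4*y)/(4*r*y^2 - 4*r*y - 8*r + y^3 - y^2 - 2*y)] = 8*(-(6*r + y)*(-8*r*y + 4*r - 3*y^2 + 2*y + 2)^2 + (-8*r*y + 4*r - 3*y^2 + 2*y - (6*r + y)*(4*r + 3*y - 1) + 2)*(-4*r*y^2 + 4*r*y + 8*r - y^3 + y^2 + 2*y))/(-4*r*y^2 + 4*r*y + 8*r - y^3 + y^2 + 2*y)^3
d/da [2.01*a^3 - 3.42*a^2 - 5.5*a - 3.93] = 6.03*a^2 - 6.84*a - 5.5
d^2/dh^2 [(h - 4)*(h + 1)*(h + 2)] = 6*h - 2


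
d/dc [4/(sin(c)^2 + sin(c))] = -(8/tan(c) + 4*cos(c)/sin(c)^2)/(sin(c) + 1)^2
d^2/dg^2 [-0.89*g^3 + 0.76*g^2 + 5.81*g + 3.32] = 1.52 - 5.34*g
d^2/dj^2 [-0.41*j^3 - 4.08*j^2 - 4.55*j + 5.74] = -2.46*j - 8.16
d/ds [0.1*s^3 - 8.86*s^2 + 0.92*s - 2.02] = 0.3*s^2 - 17.72*s + 0.92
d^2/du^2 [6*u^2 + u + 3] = 12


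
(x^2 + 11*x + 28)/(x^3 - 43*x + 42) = (x + 4)/(x^2 - 7*x + 6)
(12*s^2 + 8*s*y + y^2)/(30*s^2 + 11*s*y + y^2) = (2*s + y)/(5*s + y)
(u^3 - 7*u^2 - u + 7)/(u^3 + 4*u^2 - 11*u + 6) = (u^2 - 6*u - 7)/(u^2 + 5*u - 6)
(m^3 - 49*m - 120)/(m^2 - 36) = (m^3 - 49*m - 120)/(m^2 - 36)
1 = 1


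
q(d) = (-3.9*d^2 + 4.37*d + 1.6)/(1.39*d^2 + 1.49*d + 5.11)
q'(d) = (4.37 - 7.8*d)/(1.39*d^2 + 1.49*d + 5.11) + (-2.78*d - 1.49)*(-3.9*d^2 + 4.37*d + 1.6)/(1.39*d^2 + 1.49*d + 5.11)^2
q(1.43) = -0.01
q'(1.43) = -0.67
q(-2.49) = -3.34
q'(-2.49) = 0.56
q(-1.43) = -2.17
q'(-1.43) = 1.74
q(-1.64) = -2.51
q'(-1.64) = 1.48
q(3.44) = -1.11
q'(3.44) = -0.38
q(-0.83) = -0.98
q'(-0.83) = 2.08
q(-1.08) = -1.50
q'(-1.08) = 2.06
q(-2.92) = -3.52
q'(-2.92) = 0.30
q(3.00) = -0.92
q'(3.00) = -0.45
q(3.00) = -0.92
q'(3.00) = -0.45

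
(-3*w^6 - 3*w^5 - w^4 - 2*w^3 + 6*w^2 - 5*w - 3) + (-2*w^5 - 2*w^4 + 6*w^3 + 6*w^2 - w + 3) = -3*w^6 - 5*w^5 - 3*w^4 + 4*w^3 + 12*w^2 - 6*w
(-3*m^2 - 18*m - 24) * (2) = -6*m^2 - 36*m - 48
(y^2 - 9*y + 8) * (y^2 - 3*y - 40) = y^4 - 12*y^3 - 5*y^2 + 336*y - 320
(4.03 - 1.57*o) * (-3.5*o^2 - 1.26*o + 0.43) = 5.495*o^3 - 12.1268*o^2 - 5.7529*o + 1.7329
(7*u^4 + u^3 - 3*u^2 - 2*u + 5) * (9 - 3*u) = -21*u^5 + 60*u^4 + 18*u^3 - 21*u^2 - 33*u + 45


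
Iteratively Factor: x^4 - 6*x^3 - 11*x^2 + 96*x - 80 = (x - 4)*(x^3 - 2*x^2 - 19*x + 20) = (x - 4)*(x - 1)*(x^2 - x - 20) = (x - 5)*(x - 4)*(x - 1)*(x + 4)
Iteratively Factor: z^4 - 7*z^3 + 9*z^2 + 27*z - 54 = (z - 3)*(z^3 - 4*z^2 - 3*z + 18) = (z - 3)^2*(z^2 - z - 6) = (z - 3)^2*(z + 2)*(z - 3)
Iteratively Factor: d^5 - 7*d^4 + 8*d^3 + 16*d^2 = (d)*(d^4 - 7*d^3 + 8*d^2 + 16*d) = d*(d - 4)*(d^3 - 3*d^2 - 4*d) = d*(d - 4)^2*(d^2 + d) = d*(d - 4)^2*(d + 1)*(d)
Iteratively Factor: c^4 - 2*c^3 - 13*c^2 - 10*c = (c - 5)*(c^3 + 3*c^2 + 2*c) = (c - 5)*(c + 2)*(c^2 + c) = c*(c - 5)*(c + 2)*(c + 1)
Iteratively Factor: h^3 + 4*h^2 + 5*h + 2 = (h + 1)*(h^2 + 3*h + 2) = (h + 1)^2*(h + 2)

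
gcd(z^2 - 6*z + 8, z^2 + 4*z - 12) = z - 2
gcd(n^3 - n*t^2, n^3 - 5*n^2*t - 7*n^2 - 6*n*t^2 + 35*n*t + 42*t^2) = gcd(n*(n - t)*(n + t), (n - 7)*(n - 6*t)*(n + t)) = n + t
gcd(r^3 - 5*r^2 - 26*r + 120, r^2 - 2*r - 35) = r + 5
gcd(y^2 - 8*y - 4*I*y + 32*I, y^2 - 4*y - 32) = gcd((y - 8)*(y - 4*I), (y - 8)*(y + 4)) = y - 8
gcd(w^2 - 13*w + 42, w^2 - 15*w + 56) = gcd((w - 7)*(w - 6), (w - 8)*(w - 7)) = w - 7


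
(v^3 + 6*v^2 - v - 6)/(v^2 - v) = v + 7 + 6/v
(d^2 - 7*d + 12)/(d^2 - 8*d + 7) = (d^2 - 7*d + 12)/(d^2 - 8*d + 7)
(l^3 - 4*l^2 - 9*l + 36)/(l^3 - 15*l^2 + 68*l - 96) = (l + 3)/(l - 8)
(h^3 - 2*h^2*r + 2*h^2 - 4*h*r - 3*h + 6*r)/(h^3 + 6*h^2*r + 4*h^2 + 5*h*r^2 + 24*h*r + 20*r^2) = (h^3 - 2*h^2*r + 2*h^2 - 4*h*r - 3*h + 6*r)/(h^3 + 6*h^2*r + 4*h^2 + 5*h*r^2 + 24*h*r + 20*r^2)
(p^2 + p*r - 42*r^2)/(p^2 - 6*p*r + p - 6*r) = (p + 7*r)/(p + 1)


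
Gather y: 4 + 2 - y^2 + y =-y^2 + y + 6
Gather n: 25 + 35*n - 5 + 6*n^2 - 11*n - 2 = 6*n^2 + 24*n + 18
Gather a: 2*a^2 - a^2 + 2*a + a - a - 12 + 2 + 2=a^2 + 2*a - 8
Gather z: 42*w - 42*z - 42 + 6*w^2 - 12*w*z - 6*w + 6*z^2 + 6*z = 6*w^2 + 36*w + 6*z^2 + z*(-12*w - 36) - 42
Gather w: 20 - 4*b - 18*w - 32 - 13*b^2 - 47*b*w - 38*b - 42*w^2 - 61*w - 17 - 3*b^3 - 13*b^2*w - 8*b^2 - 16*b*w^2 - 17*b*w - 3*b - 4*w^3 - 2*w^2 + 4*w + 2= -3*b^3 - 21*b^2 - 45*b - 4*w^3 + w^2*(-16*b - 44) + w*(-13*b^2 - 64*b - 75) - 27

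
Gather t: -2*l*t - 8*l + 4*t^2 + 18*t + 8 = -8*l + 4*t^2 + t*(18 - 2*l) + 8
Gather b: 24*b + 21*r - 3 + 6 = 24*b + 21*r + 3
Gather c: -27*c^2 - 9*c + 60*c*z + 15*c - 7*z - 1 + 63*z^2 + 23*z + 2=-27*c^2 + c*(60*z + 6) + 63*z^2 + 16*z + 1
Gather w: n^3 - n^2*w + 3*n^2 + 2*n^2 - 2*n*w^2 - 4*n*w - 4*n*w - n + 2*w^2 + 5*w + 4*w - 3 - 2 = n^3 + 5*n^2 - n + w^2*(2 - 2*n) + w*(-n^2 - 8*n + 9) - 5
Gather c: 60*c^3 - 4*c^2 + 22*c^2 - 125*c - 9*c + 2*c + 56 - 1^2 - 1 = 60*c^3 + 18*c^2 - 132*c + 54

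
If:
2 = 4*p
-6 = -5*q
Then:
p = 1/2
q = 6/5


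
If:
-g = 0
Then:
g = 0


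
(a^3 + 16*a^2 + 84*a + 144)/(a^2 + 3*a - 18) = (a^2 + 10*a + 24)/(a - 3)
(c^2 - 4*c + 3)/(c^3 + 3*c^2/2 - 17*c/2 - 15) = 2*(c - 1)/(2*c^2 + 9*c + 10)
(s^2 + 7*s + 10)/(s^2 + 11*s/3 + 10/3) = 3*(s + 5)/(3*s + 5)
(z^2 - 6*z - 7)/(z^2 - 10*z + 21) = (z + 1)/(z - 3)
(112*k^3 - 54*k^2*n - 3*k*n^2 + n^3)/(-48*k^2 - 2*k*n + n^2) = (-14*k^2 + 5*k*n + n^2)/(6*k + n)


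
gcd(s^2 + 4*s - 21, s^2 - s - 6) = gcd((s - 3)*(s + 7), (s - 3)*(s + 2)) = s - 3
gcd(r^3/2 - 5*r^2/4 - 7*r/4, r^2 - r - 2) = r + 1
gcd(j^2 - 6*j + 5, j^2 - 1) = j - 1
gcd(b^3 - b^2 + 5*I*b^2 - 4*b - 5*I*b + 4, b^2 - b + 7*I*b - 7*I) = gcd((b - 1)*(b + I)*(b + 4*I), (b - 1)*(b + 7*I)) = b - 1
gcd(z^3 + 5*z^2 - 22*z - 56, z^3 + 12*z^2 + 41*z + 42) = z^2 + 9*z + 14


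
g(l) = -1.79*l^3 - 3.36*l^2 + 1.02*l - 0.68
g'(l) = -5.37*l^2 - 6.72*l + 1.02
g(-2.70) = 7.30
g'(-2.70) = -19.98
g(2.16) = -32.19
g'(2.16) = -38.55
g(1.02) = -5.03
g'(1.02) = -11.42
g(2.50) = -47.10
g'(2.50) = -49.34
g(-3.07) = 16.31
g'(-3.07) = -28.96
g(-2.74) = 8.12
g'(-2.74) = -20.88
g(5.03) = -308.36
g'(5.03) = -168.65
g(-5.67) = 211.81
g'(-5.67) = -133.52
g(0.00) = -0.68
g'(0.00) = 1.02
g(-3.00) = 14.35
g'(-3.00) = -27.15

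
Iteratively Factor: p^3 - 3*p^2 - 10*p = (p - 5)*(p^2 + 2*p) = (p - 5)*(p + 2)*(p)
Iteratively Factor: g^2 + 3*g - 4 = (g - 1)*(g + 4)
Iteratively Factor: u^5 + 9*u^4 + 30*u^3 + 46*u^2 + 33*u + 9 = (u + 1)*(u^4 + 8*u^3 + 22*u^2 + 24*u + 9) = (u + 1)*(u + 3)*(u^3 + 5*u^2 + 7*u + 3) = (u + 1)*(u + 3)^2*(u^2 + 2*u + 1) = (u + 1)^2*(u + 3)^2*(u + 1)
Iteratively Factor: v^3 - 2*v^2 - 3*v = (v - 3)*(v^2 + v) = (v - 3)*(v + 1)*(v)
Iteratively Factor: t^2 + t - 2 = (t - 1)*(t + 2)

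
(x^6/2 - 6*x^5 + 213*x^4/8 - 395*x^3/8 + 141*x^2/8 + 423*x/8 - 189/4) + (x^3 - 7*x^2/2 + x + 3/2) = x^6/2 - 6*x^5 + 213*x^4/8 - 387*x^3/8 + 113*x^2/8 + 431*x/8 - 183/4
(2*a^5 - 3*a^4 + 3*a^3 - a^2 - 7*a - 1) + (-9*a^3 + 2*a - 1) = 2*a^5 - 3*a^4 - 6*a^3 - a^2 - 5*a - 2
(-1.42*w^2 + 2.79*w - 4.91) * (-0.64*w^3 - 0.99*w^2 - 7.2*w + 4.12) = 0.9088*w^5 - 0.3798*w^4 + 10.6043*w^3 - 21.0775*w^2 + 46.8468*w - 20.2292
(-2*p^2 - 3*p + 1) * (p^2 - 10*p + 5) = -2*p^4 + 17*p^3 + 21*p^2 - 25*p + 5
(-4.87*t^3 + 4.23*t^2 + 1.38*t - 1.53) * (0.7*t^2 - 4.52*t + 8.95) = -3.409*t^5 + 24.9734*t^4 - 61.7401*t^3 + 30.5499*t^2 + 19.2666*t - 13.6935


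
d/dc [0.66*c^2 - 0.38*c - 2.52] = 1.32*c - 0.38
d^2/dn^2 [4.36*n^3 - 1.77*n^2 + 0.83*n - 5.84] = 26.16*n - 3.54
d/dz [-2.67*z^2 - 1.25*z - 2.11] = -5.34*z - 1.25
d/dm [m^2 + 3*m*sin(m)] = 3*m*cos(m) + 2*m + 3*sin(m)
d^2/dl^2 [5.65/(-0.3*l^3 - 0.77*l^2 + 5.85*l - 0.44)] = ((10.17*l + 8.701)*(0.3*l^3 + 0.77*l^2 - 5.85*l + 0.44) - 5.65*(0.9*l^2 + 1.54*l - 5.85)*(1.8*l^2 + 3.08*l - 11.7))/(0.3*l^3 + 0.77*l^2 - 5.85*l + 0.44)^3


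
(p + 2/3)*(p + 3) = p^2 + 11*p/3 + 2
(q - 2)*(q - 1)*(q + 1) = q^3 - 2*q^2 - q + 2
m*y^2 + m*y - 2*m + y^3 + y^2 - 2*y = (m + y)*(y - 1)*(y + 2)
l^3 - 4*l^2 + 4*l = l*(l - 2)^2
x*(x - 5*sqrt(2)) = x^2 - 5*sqrt(2)*x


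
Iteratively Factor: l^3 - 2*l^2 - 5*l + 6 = (l - 1)*(l^2 - l - 6) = (l - 1)*(l + 2)*(l - 3)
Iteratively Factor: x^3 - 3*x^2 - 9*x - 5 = (x - 5)*(x^2 + 2*x + 1) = (x - 5)*(x + 1)*(x + 1)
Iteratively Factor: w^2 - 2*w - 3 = (w - 3)*(w + 1)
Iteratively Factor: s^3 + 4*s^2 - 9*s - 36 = (s + 4)*(s^2 - 9) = (s - 3)*(s + 4)*(s + 3)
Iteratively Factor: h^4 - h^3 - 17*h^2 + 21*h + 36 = (h + 1)*(h^3 - 2*h^2 - 15*h + 36) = (h - 3)*(h + 1)*(h^2 + h - 12) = (h - 3)*(h + 1)*(h + 4)*(h - 3)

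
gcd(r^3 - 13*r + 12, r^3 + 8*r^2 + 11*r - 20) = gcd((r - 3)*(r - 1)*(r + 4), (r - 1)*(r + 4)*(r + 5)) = r^2 + 3*r - 4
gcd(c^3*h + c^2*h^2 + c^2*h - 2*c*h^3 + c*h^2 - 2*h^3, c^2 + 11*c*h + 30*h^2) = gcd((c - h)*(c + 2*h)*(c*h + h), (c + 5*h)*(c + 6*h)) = 1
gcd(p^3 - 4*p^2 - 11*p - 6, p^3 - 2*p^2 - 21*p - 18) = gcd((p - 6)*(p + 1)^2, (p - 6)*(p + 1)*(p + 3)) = p^2 - 5*p - 6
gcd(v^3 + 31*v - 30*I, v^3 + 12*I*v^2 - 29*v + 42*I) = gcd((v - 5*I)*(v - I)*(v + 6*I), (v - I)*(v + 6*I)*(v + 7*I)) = v^2 + 5*I*v + 6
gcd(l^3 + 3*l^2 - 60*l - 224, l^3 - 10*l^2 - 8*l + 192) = l^2 - 4*l - 32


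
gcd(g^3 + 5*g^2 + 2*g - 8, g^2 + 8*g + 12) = g + 2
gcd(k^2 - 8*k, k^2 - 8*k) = k^2 - 8*k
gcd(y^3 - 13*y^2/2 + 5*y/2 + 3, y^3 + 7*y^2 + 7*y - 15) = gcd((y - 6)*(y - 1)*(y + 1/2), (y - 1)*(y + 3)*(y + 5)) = y - 1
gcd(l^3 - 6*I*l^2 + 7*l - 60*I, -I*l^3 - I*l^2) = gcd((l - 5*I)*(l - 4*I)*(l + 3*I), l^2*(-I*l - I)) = 1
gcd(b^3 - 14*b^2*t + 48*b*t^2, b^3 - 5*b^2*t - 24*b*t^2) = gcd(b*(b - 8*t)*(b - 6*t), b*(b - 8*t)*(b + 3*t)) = -b^2 + 8*b*t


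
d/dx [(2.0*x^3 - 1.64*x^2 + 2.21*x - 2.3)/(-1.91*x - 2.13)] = (-7.64*x^3 - 9.6476*x^2 + 6.9864*x - 9.1003)/(3.6481*x^2 + 8.1366*x + 4.5369)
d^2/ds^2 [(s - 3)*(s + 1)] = 2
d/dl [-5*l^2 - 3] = -10*l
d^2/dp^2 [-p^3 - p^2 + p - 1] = -6*p - 2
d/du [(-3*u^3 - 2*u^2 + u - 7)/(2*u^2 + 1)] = (-6*u^4 - 11*u^2 + 24*u + 1)/(4*u^4 + 4*u^2 + 1)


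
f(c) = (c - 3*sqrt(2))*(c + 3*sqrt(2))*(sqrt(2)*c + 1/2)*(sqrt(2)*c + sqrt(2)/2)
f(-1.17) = -18.20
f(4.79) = 269.05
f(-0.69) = -2.24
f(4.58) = 149.19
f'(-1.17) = 46.88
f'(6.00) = 1453.88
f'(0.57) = -68.22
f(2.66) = -208.06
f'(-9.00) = -4806.26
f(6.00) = 1486.73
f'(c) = sqrt(2)*(c - 3*sqrt(2))*(c + 3*sqrt(2))*(sqrt(2)*c + 1/2) + sqrt(2)*(c - 3*sqrt(2))*(c + 3*sqrt(2))*(sqrt(2)*c + sqrt(2)/2) + (c - 3*sqrt(2))*(sqrt(2)*c + 1/2)*(sqrt(2)*c + sqrt(2)/2) + (c + 3*sqrt(2))*(sqrt(2)*c + 1/2)*(sqrt(2)*c + sqrt(2)/2) = 8*c^3 + 3*sqrt(2)*c^2/2 + 3*c^2 - 72*c + sqrt(2)*c/2 - 18 - 9*sqrt(2)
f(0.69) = -43.52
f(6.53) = 2384.81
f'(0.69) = -74.85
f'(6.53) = 1949.67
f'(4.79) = 624.50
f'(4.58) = 518.75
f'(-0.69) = 18.27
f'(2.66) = -33.56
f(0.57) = -34.93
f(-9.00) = 9260.34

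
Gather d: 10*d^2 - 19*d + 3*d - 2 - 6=10*d^2 - 16*d - 8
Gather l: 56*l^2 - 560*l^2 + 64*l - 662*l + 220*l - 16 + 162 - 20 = -504*l^2 - 378*l + 126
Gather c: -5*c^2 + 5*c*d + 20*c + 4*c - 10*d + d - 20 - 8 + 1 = -5*c^2 + c*(5*d + 24) - 9*d - 27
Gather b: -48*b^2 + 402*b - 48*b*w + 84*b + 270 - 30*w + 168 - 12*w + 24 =-48*b^2 + b*(486 - 48*w) - 42*w + 462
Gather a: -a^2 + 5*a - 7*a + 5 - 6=-a^2 - 2*a - 1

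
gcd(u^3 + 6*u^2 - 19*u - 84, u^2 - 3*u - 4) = u - 4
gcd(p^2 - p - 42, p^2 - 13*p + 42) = p - 7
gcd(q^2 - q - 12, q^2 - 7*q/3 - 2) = 1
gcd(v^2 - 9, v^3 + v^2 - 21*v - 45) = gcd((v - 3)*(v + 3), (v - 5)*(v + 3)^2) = v + 3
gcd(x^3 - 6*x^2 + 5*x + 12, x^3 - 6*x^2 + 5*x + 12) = x^3 - 6*x^2 + 5*x + 12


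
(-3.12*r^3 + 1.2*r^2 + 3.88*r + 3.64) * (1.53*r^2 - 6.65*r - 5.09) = -4.7736*r^5 + 22.584*r^4 + 13.8372*r^3 - 26.3408*r^2 - 43.9552*r - 18.5276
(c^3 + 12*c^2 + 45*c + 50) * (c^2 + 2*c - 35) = c^5 + 14*c^4 + 34*c^3 - 280*c^2 - 1475*c - 1750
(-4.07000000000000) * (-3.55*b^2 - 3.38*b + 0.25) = 14.4485*b^2 + 13.7566*b - 1.0175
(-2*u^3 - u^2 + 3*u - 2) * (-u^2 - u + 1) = 2*u^5 + 3*u^4 - 4*u^3 - 2*u^2 + 5*u - 2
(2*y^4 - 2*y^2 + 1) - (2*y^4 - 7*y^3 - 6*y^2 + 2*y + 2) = 7*y^3 + 4*y^2 - 2*y - 1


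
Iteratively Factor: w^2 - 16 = (w - 4)*(w + 4)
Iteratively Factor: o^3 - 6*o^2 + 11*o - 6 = (o - 1)*(o^2 - 5*o + 6) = (o - 3)*(o - 1)*(o - 2)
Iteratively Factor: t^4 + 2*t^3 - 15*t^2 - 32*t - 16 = (t + 4)*(t^3 - 2*t^2 - 7*t - 4) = (t + 1)*(t + 4)*(t^2 - 3*t - 4) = (t + 1)^2*(t + 4)*(t - 4)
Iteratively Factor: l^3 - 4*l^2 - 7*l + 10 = (l - 5)*(l^2 + l - 2) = (l - 5)*(l + 2)*(l - 1)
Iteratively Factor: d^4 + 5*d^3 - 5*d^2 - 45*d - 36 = (d + 3)*(d^3 + 2*d^2 - 11*d - 12) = (d + 3)*(d + 4)*(d^2 - 2*d - 3) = (d - 3)*(d + 3)*(d + 4)*(d + 1)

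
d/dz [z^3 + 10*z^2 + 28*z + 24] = 3*z^2 + 20*z + 28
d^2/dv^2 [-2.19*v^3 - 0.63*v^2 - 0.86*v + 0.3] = -13.14*v - 1.26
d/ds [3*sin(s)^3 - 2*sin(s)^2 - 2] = (9*sin(s) - 4)*sin(s)*cos(s)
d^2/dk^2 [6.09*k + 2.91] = 0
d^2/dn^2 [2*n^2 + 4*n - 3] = 4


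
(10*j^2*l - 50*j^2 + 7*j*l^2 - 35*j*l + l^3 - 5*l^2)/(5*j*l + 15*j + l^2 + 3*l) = (2*j*l - 10*j + l^2 - 5*l)/(l + 3)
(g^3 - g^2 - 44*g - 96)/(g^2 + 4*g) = g - 5 - 24/g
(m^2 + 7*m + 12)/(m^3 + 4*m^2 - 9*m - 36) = 1/(m - 3)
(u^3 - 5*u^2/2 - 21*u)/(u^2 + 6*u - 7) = u*(2*u^2 - 5*u - 42)/(2*(u^2 + 6*u - 7))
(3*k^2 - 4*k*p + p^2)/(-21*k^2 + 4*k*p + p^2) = (-k + p)/(7*k + p)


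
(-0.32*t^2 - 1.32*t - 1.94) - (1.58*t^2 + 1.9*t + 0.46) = -1.9*t^2 - 3.22*t - 2.4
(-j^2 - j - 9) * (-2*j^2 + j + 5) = 2*j^4 + j^3 + 12*j^2 - 14*j - 45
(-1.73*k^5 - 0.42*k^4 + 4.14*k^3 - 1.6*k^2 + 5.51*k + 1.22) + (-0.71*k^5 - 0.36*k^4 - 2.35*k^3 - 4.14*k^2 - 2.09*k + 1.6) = -2.44*k^5 - 0.78*k^4 + 1.79*k^3 - 5.74*k^2 + 3.42*k + 2.82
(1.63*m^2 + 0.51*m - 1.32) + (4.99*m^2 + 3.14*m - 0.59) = 6.62*m^2 + 3.65*m - 1.91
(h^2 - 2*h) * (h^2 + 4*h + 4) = h^4 + 2*h^3 - 4*h^2 - 8*h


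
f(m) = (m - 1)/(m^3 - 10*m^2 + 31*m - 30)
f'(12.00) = 0.00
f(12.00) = 0.02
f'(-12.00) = 0.00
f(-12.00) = 0.00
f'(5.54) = -2.16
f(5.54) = 0.94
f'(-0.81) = 0.01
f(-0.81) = 0.03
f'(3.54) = 2.98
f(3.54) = -2.09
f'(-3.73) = 0.00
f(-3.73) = 0.01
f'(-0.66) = 0.01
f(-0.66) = 0.03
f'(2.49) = 2.35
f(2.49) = 2.38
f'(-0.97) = 0.01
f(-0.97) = 0.03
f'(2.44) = 1.37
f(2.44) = 2.28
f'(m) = (m - 1)*(-3*m^2 + 20*m - 31)/(m^3 - 10*m^2 + 31*m - 30)^2 + 1/(m^3 - 10*m^2 + 31*m - 30)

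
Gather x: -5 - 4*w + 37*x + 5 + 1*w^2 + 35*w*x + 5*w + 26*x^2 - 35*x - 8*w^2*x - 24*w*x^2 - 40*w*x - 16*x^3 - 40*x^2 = w^2 + w - 16*x^3 + x^2*(-24*w - 14) + x*(-8*w^2 - 5*w + 2)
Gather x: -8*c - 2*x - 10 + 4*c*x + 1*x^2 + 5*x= -8*c + x^2 + x*(4*c + 3) - 10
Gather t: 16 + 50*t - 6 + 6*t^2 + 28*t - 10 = 6*t^2 + 78*t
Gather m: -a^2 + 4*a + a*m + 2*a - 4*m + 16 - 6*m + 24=-a^2 + 6*a + m*(a - 10) + 40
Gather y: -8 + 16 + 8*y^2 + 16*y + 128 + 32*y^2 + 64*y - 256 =40*y^2 + 80*y - 120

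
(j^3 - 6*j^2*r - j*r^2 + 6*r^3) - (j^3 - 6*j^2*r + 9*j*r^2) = -10*j*r^2 + 6*r^3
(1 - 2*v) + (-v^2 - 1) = -v^2 - 2*v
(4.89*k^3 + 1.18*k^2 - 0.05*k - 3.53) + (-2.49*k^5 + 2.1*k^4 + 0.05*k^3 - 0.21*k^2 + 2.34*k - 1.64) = -2.49*k^5 + 2.1*k^4 + 4.94*k^3 + 0.97*k^2 + 2.29*k - 5.17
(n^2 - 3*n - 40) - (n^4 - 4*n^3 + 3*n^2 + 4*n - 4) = -n^4 + 4*n^3 - 2*n^2 - 7*n - 36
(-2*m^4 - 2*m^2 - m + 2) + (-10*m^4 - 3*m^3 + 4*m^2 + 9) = -12*m^4 - 3*m^3 + 2*m^2 - m + 11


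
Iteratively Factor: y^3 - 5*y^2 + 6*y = (y - 3)*(y^2 - 2*y) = y*(y - 3)*(y - 2)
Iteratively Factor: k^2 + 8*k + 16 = (k + 4)*(k + 4)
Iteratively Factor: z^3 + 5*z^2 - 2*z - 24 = (z + 4)*(z^2 + z - 6) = (z + 3)*(z + 4)*(z - 2)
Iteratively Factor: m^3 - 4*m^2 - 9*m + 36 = (m - 3)*(m^2 - m - 12) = (m - 3)*(m + 3)*(m - 4)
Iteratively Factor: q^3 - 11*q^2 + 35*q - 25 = (q - 5)*(q^2 - 6*q + 5) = (q - 5)^2*(q - 1)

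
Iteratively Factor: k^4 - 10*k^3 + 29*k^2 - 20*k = (k)*(k^3 - 10*k^2 + 29*k - 20) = k*(k - 1)*(k^2 - 9*k + 20) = k*(k - 4)*(k - 1)*(k - 5)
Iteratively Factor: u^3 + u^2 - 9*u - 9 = (u + 3)*(u^2 - 2*u - 3) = (u - 3)*(u + 3)*(u + 1)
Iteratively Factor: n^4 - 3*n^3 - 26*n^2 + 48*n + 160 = (n + 2)*(n^3 - 5*n^2 - 16*n + 80) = (n - 5)*(n + 2)*(n^2 - 16) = (n - 5)*(n + 2)*(n + 4)*(n - 4)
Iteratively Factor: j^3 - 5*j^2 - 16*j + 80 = (j - 5)*(j^2 - 16) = (j - 5)*(j + 4)*(j - 4)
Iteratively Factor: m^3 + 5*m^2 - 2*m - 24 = (m - 2)*(m^2 + 7*m + 12) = (m - 2)*(m + 4)*(m + 3)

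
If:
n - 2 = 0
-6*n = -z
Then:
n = 2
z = 12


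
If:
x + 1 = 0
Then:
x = -1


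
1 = 1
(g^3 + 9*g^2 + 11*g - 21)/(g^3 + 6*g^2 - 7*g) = (g + 3)/g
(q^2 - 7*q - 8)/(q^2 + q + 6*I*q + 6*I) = (q - 8)/(q + 6*I)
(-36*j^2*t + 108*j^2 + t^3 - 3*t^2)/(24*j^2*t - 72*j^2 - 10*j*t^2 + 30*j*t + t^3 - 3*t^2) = (6*j + t)/(-4*j + t)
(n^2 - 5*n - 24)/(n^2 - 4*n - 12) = (-n^2 + 5*n + 24)/(-n^2 + 4*n + 12)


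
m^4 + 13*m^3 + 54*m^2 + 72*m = m*(m + 3)*(m + 4)*(m + 6)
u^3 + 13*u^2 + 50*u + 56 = (u + 2)*(u + 4)*(u + 7)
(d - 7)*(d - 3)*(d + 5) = d^3 - 5*d^2 - 29*d + 105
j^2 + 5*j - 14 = (j - 2)*(j + 7)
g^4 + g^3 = g^3*(g + 1)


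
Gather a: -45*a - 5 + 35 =30 - 45*a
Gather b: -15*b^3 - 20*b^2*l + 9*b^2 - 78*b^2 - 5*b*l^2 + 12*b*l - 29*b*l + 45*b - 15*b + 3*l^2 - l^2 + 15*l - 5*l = -15*b^3 + b^2*(-20*l - 69) + b*(-5*l^2 - 17*l + 30) + 2*l^2 + 10*l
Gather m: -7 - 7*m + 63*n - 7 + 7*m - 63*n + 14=0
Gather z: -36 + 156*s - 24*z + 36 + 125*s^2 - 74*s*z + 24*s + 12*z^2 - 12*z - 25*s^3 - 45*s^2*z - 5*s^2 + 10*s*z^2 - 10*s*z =-25*s^3 + 120*s^2 + 180*s + z^2*(10*s + 12) + z*(-45*s^2 - 84*s - 36)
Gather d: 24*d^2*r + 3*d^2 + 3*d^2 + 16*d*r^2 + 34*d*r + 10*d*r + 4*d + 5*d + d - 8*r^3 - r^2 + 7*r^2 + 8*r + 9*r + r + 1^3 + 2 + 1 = d^2*(24*r + 6) + d*(16*r^2 + 44*r + 10) - 8*r^3 + 6*r^2 + 18*r + 4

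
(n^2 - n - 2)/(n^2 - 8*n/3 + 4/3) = 3*(n + 1)/(3*n - 2)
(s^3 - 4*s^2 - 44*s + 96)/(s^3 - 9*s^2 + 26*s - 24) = (s^2 - 2*s - 48)/(s^2 - 7*s + 12)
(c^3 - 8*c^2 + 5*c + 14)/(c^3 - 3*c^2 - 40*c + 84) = (c + 1)/(c + 6)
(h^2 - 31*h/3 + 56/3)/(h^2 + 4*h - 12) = (3*h^2 - 31*h + 56)/(3*(h^2 + 4*h - 12))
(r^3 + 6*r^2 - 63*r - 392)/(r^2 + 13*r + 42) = (r^2 - r - 56)/(r + 6)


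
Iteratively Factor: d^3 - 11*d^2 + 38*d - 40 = (d - 4)*(d^2 - 7*d + 10) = (d - 4)*(d - 2)*(d - 5)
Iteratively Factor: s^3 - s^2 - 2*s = (s)*(s^2 - s - 2) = s*(s - 2)*(s + 1)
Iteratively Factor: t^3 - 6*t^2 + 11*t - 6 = (t - 3)*(t^2 - 3*t + 2) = (t - 3)*(t - 2)*(t - 1)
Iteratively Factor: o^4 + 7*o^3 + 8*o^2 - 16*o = (o + 4)*(o^3 + 3*o^2 - 4*o) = (o + 4)^2*(o^2 - o) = o*(o + 4)^2*(o - 1)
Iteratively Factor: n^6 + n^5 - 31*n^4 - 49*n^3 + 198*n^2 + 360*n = (n + 3)*(n^5 - 2*n^4 - 25*n^3 + 26*n^2 + 120*n) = (n + 3)*(n + 4)*(n^4 - 6*n^3 - n^2 + 30*n) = (n - 3)*(n + 3)*(n + 4)*(n^3 - 3*n^2 - 10*n) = (n - 3)*(n + 2)*(n + 3)*(n + 4)*(n^2 - 5*n) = n*(n - 3)*(n + 2)*(n + 3)*(n + 4)*(n - 5)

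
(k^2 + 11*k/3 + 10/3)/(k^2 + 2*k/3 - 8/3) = (3*k + 5)/(3*k - 4)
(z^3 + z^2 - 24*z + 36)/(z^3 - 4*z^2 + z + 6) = (z + 6)/(z + 1)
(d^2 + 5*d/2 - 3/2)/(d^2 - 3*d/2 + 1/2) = (d + 3)/(d - 1)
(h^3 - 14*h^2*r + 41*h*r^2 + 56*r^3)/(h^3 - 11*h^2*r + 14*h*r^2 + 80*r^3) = (-h^2 + 6*h*r + 7*r^2)/(-h^2 + 3*h*r + 10*r^2)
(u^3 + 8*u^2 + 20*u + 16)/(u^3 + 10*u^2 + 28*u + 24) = (u + 4)/(u + 6)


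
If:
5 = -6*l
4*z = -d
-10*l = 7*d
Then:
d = 25/21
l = -5/6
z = -25/84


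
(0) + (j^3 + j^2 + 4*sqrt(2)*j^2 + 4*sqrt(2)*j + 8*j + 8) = j^3 + j^2 + 4*sqrt(2)*j^2 + 4*sqrt(2)*j + 8*j + 8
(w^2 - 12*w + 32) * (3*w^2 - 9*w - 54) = 3*w^4 - 45*w^3 + 150*w^2 + 360*w - 1728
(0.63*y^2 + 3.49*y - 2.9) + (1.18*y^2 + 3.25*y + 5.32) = 1.81*y^2 + 6.74*y + 2.42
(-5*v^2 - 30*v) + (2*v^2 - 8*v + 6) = -3*v^2 - 38*v + 6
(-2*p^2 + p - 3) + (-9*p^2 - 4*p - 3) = -11*p^2 - 3*p - 6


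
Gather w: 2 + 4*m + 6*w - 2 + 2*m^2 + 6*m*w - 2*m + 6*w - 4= 2*m^2 + 2*m + w*(6*m + 12) - 4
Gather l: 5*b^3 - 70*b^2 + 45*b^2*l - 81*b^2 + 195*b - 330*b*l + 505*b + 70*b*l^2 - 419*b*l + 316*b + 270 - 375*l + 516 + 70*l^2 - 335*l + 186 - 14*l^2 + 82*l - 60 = 5*b^3 - 151*b^2 + 1016*b + l^2*(70*b + 56) + l*(45*b^2 - 749*b - 628) + 912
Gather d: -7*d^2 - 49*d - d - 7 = -7*d^2 - 50*d - 7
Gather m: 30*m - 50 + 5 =30*m - 45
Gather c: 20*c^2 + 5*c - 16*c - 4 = 20*c^2 - 11*c - 4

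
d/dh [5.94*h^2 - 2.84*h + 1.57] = 11.88*h - 2.84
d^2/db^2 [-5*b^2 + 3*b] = -10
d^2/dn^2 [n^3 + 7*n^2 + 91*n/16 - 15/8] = 6*n + 14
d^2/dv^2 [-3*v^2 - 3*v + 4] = -6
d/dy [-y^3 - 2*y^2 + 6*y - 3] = -3*y^2 - 4*y + 6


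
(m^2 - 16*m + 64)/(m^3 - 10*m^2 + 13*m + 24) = (m - 8)/(m^2 - 2*m - 3)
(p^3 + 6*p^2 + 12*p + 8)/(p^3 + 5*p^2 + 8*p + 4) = (p + 2)/(p + 1)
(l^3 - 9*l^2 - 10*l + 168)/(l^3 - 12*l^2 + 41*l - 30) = (l^2 - 3*l - 28)/(l^2 - 6*l + 5)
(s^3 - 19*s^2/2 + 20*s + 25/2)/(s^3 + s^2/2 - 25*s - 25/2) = (s - 5)/(s + 5)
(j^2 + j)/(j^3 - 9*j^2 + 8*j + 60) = j*(j + 1)/(j^3 - 9*j^2 + 8*j + 60)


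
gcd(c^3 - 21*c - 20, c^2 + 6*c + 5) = c + 1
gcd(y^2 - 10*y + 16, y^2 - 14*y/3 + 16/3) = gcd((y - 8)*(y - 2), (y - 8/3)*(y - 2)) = y - 2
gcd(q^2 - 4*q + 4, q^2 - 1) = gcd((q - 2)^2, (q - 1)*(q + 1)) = 1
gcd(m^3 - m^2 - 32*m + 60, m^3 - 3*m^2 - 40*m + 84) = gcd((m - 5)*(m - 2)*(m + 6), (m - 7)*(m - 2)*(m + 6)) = m^2 + 4*m - 12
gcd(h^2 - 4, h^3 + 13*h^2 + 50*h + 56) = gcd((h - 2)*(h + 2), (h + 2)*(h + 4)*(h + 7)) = h + 2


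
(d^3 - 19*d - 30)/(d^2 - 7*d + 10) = (d^2 + 5*d + 6)/(d - 2)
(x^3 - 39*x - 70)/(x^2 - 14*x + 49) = (x^2 + 7*x + 10)/(x - 7)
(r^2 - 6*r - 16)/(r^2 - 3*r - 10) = (r - 8)/(r - 5)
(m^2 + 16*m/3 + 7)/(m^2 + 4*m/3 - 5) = (3*m + 7)/(3*m - 5)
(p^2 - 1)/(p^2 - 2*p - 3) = (p - 1)/(p - 3)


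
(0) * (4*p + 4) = 0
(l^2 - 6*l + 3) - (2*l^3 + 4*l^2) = -2*l^3 - 3*l^2 - 6*l + 3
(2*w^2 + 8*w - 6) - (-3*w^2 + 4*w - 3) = 5*w^2 + 4*w - 3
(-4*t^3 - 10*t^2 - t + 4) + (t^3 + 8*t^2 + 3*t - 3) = -3*t^3 - 2*t^2 + 2*t + 1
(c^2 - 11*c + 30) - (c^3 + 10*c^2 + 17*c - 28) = -c^3 - 9*c^2 - 28*c + 58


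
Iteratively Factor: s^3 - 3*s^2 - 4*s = (s - 4)*(s^2 + s) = (s - 4)*(s + 1)*(s)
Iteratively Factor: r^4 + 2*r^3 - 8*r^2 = (r + 4)*(r^3 - 2*r^2) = r*(r + 4)*(r^2 - 2*r) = r*(r - 2)*(r + 4)*(r)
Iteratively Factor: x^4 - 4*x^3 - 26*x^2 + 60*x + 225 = (x - 5)*(x^3 + x^2 - 21*x - 45) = (x - 5)*(x + 3)*(x^2 - 2*x - 15) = (x - 5)*(x + 3)^2*(x - 5)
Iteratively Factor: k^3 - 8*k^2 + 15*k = (k - 3)*(k^2 - 5*k) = k*(k - 3)*(k - 5)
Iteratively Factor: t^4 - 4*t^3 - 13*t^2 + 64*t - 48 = (t - 4)*(t^3 - 13*t + 12) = (t - 4)*(t + 4)*(t^2 - 4*t + 3) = (t - 4)*(t - 3)*(t + 4)*(t - 1)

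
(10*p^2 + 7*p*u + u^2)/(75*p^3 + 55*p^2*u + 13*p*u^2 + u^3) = (2*p + u)/(15*p^2 + 8*p*u + u^2)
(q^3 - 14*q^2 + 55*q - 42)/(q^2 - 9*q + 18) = (q^2 - 8*q + 7)/(q - 3)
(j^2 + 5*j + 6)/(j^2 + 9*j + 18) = (j + 2)/(j + 6)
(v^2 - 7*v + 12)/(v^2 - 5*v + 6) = (v - 4)/(v - 2)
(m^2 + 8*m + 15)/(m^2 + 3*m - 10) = (m + 3)/(m - 2)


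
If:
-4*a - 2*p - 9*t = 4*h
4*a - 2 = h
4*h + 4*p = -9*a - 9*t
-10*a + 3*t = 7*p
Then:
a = -16/15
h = -94/15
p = 8/3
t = 8/3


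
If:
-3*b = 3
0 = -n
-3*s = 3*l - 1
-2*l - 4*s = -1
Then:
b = -1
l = 1/6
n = 0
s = 1/6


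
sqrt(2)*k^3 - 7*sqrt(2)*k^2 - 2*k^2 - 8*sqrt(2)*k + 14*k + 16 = (k - 8)*(k - sqrt(2))*(sqrt(2)*k + sqrt(2))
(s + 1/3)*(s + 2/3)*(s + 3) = s^3 + 4*s^2 + 29*s/9 + 2/3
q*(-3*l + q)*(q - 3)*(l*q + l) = -3*l^2*q^3 + 6*l^2*q^2 + 9*l^2*q + l*q^4 - 2*l*q^3 - 3*l*q^2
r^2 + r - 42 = (r - 6)*(r + 7)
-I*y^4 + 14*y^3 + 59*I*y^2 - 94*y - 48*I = (y + 2*I)*(y + 3*I)*(y + 8*I)*(-I*y + 1)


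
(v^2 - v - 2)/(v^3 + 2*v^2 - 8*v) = (v + 1)/(v*(v + 4))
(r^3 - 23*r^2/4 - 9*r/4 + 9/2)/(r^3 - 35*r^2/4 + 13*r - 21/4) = (r^2 - 5*r - 6)/(r^2 - 8*r + 7)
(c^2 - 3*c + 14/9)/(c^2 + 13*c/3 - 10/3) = (c - 7/3)/(c + 5)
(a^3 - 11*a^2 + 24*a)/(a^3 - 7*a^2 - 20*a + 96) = a/(a + 4)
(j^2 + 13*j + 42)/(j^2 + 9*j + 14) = (j + 6)/(j + 2)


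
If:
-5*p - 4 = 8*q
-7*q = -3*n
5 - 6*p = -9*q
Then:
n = -343/279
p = 4/93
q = -49/93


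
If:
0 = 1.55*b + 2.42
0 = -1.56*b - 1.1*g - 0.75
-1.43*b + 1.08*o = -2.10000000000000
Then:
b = -1.56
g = 1.53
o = -4.01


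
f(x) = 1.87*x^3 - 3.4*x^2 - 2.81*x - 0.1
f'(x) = 5.61*x^2 - 6.8*x - 2.81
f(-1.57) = -11.31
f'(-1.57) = 21.69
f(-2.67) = -52.43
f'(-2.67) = 55.34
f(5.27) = 164.36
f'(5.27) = 117.16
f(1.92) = -4.79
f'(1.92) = 4.81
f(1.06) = -4.67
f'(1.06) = -3.71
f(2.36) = -1.09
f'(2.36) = 12.39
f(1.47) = -5.64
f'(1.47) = -0.68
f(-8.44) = -1342.84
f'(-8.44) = 454.20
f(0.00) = -0.10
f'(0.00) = -2.81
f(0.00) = -0.10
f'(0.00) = -2.81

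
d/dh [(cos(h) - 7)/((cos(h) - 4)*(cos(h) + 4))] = (cos(h)^2 - 14*cos(h) + 16)*sin(h)/((cos(h) - 4)^2*(cos(h) + 4)^2)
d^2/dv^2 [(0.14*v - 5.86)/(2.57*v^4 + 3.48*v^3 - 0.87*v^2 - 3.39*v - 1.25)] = (11.096232*v^7 - 754.060616*v^6 - 1563.9903*v^5 - 610.985448*v^4 + 500.594236*v^3 + 169.581948*v^2 - 257.556888*v - 123.128412)/(16.974593*v^12 + 68.955156*v^11 + 76.132395*v^10 - 71.713233*v^9 - 232.453644*v^8 - 136.859526*v^7 + 120.882222*v^6 + 200.329101*v^5 + 67.693119*v^4 - 44.765469*v^3 - 47.1735*v^2 - 15.890625*v - 1.953125)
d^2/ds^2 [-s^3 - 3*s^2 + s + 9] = -6*s - 6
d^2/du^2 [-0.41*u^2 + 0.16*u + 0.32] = -0.820000000000000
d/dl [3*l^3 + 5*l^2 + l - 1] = 9*l^2 + 10*l + 1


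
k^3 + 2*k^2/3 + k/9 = k*(k + 1/3)^2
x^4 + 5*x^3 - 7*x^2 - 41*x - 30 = (x - 3)*(x + 1)*(x + 2)*(x + 5)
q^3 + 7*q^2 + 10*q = q*(q + 2)*(q + 5)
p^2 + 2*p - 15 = (p - 3)*(p + 5)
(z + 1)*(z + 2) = z^2 + 3*z + 2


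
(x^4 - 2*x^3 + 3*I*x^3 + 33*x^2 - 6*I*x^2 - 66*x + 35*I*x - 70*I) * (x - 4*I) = x^5 - 2*x^4 - I*x^4 + 45*x^3 + 2*I*x^3 - 90*x^2 - 97*I*x^2 + 140*x + 194*I*x - 280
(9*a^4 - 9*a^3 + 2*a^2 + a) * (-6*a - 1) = -54*a^5 + 45*a^4 - 3*a^3 - 8*a^2 - a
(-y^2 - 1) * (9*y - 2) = -9*y^3 + 2*y^2 - 9*y + 2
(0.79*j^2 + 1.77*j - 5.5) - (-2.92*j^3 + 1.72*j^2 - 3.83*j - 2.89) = 2.92*j^3 - 0.93*j^2 + 5.6*j - 2.61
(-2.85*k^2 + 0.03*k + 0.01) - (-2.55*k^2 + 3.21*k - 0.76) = -0.3*k^2 - 3.18*k + 0.77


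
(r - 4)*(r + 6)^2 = r^3 + 8*r^2 - 12*r - 144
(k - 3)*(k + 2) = k^2 - k - 6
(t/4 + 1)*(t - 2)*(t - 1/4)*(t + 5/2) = t^4/4 + 17*t^3/16 - 33*t^2/32 - 77*t/16 + 5/4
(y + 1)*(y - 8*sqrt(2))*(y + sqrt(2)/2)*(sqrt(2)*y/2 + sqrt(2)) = sqrt(2)*y^4/2 - 15*y^3/2 + 3*sqrt(2)*y^3/2 - 45*y^2/2 - 3*sqrt(2)*y^2 - 12*sqrt(2)*y - 15*y - 8*sqrt(2)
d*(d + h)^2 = d^3 + 2*d^2*h + d*h^2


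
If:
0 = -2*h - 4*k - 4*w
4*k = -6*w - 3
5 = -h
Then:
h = -5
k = 9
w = -13/2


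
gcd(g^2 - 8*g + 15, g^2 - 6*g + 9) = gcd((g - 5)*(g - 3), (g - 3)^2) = g - 3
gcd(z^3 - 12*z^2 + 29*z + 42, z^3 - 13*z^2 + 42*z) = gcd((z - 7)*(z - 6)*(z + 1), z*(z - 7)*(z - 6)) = z^2 - 13*z + 42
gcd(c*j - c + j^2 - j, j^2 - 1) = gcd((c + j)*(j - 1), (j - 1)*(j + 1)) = j - 1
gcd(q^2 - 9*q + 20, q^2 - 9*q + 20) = q^2 - 9*q + 20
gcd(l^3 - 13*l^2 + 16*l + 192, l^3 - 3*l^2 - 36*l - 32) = l - 8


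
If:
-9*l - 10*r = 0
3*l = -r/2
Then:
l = 0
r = 0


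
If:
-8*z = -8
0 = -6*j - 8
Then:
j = -4/3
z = 1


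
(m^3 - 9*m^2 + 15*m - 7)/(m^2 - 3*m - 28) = (m^2 - 2*m + 1)/(m + 4)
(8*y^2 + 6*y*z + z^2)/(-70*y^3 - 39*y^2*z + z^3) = (-4*y - z)/(35*y^2 + 2*y*z - z^2)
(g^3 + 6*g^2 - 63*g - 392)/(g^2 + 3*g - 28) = (g^2 - g - 56)/(g - 4)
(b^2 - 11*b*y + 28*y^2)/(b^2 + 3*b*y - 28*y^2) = (b - 7*y)/(b + 7*y)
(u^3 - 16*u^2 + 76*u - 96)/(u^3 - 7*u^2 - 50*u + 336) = (u - 2)/(u + 7)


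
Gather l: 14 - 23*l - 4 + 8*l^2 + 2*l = 8*l^2 - 21*l + 10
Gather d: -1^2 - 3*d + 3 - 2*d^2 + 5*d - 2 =-2*d^2 + 2*d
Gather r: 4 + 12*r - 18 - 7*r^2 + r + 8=-7*r^2 + 13*r - 6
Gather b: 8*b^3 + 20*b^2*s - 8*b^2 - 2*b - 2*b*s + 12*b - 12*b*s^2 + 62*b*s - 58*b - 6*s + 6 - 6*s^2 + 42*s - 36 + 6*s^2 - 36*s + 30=8*b^3 + b^2*(20*s - 8) + b*(-12*s^2 + 60*s - 48)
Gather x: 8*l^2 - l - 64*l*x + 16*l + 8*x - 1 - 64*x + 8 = 8*l^2 + 15*l + x*(-64*l - 56) + 7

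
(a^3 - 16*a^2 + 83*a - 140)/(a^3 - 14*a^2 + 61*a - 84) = (a - 5)/(a - 3)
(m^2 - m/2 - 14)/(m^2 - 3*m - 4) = (m + 7/2)/(m + 1)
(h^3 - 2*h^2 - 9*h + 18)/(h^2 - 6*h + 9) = (h^2 + h - 6)/(h - 3)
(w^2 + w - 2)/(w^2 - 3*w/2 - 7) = 2*(w - 1)/(2*w - 7)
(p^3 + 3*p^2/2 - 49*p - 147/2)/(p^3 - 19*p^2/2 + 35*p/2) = (2*p^2 + 17*p + 21)/(p*(2*p - 5))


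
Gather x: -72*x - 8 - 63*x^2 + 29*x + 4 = -63*x^2 - 43*x - 4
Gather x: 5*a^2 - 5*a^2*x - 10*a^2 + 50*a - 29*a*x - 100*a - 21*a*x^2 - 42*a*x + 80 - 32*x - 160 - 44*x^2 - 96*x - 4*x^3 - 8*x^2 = -5*a^2 - 50*a - 4*x^3 + x^2*(-21*a - 52) + x*(-5*a^2 - 71*a - 128) - 80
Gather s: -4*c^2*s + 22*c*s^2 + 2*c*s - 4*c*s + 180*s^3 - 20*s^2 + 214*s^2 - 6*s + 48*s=180*s^3 + s^2*(22*c + 194) + s*(-4*c^2 - 2*c + 42)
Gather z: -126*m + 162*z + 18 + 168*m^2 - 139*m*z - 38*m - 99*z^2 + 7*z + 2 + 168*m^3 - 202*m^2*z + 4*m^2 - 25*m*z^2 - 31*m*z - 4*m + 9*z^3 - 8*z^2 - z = 168*m^3 + 172*m^2 - 168*m + 9*z^3 + z^2*(-25*m - 107) + z*(-202*m^2 - 170*m + 168) + 20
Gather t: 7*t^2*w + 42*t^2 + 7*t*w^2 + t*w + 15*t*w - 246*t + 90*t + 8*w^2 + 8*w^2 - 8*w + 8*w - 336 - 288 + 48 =t^2*(7*w + 42) + t*(7*w^2 + 16*w - 156) + 16*w^2 - 576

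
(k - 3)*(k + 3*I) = k^2 - 3*k + 3*I*k - 9*I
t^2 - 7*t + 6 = (t - 6)*(t - 1)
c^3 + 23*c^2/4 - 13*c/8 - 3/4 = (c - 1/2)*(c + 1/4)*(c + 6)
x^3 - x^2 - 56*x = x*(x - 8)*(x + 7)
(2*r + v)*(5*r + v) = 10*r^2 + 7*r*v + v^2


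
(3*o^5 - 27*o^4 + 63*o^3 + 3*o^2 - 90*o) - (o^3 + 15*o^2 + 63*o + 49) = 3*o^5 - 27*o^4 + 62*o^3 - 12*o^2 - 153*o - 49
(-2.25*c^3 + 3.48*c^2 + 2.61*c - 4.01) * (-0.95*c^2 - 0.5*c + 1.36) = 2.1375*c^5 - 2.181*c^4 - 7.2795*c^3 + 7.2373*c^2 + 5.5546*c - 5.4536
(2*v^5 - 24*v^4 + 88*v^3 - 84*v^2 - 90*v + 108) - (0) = 2*v^5 - 24*v^4 + 88*v^3 - 84*v^2 - 90*v + 108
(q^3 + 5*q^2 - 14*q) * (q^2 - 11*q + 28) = q^5 - 6*q^4 - 41*q^3 + 294*q^2 - 392*q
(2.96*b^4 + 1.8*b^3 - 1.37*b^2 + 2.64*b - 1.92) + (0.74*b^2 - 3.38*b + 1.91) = 2.96*b^4 + 1.8*b^3 - 0.63*b^2 - 0.74*b - 0.01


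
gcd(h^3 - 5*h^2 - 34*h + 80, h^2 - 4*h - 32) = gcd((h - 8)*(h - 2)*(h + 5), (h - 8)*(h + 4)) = h - 8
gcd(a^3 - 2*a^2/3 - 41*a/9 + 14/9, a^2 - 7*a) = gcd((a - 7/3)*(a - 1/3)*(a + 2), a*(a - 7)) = 1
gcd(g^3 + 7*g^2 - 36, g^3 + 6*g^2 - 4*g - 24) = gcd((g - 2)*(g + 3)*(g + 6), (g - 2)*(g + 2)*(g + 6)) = g^2 + 4*g - 12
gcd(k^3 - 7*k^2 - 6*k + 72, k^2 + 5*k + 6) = k + 3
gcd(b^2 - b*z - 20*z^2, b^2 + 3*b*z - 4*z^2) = b + 4*z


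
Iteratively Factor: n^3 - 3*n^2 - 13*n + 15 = (n - 1)*(n^2 - 2*n - 15) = (n - 5)*(n - 1)*(n + 3)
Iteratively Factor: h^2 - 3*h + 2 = (h - 1)*(h - 2)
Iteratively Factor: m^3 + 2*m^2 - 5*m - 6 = (m + 1)*(m^2 + m - 6) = (m - 2)*(m + 1)*(m + 3)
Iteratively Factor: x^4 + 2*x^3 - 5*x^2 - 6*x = (x + 1)*(x^3 + x^2 - 6*x) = (x + 1)*(x + 3)*(x^2 - 2*x) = x*(x + 1)*(x + 3)*(x - 2)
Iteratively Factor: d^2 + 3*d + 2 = (d + 2)*(d + 1)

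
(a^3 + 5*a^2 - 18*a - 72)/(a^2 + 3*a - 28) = (a^2 + 9*a + 18)/(a + 7)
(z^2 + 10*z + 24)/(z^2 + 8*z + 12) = (z + 4)/(z + 2)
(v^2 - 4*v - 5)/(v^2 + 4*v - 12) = (v^2 - 4*v - 5)/(v^2 + 4*v - 12)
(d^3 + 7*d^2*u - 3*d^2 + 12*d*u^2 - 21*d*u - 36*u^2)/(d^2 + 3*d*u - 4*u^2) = (-d^2 - 3*d*u + 3*d + 9*u)/(-d + u)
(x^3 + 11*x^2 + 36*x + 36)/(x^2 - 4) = (x^2 + 9*x + 18)/(x - 2)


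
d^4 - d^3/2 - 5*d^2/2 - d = d*(d - 2)*(d + 1/2)*(d + 1)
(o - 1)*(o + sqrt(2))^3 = o^4 - o^3 + 3*sqrt(2)*o^3 - 3*sqrt(2)*o^2 + 6*o^2 - 6*o + 2*sqrt(2)*o - 2*sqrt(2)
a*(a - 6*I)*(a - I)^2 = a^4 - 8*I*a^3 - 13*a^2 + 6*I*a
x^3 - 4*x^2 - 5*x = x*(x - 5)*(x + 1)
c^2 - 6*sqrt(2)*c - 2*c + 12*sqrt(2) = (c - 2)*(c - 6*sqrt(2))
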